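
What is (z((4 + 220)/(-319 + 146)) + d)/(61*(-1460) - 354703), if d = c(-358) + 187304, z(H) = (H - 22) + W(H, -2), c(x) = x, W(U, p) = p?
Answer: -10779094/25590333 ≈ -0.42122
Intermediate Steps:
z(H) = -24 + H (z(H) = (H - 22) - 2 = (-22 + H) - 2 = -24 + H)
d = 186946 (d = -358 + 187304 = 186946)
(z((4 + 220)/(-319 + 146)) + d)/(61*(-1460) - 354703) = ((-24 + (4 + 220)/(-319 + 146)) + 186946)/(61*(-1460) - 354703) = ((-24 + 224/(-173)) + 186946)/(-89060 - 354703) = ((-24 + 224*(-1/173)) + 186946)/(-443763) = ((-24 - 224/173) + 186946)*(-1/443763) = (-4376/173 + 186946)*(-1/443763) = (32337282/173)*(-1/443763) = -10779094/25590333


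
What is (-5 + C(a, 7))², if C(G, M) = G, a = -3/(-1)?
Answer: 4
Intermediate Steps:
a = 3 (a = -3*(-1) = 3)
(-5 + C(a, 7))² = (-5 + 3)² = (-2)² = 4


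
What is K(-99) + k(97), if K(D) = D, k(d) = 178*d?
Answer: 17167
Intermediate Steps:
K(-99) + k(97) = -99 + 178*97 = -99 + 17266 = 17167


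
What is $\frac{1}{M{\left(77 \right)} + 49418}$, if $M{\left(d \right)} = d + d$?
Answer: $\frac{1}{49572} \approx 2.0173 \cdot 10^{-5}$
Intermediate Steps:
$M{\left(d \right)} = 2 d$
$\frac{1}{M{\left(77 \right)} + 49418} = \frac{1}{2 \cdot 77 + 49418} = \frac{1}{154 + 49418} = \frac{1}{49572}$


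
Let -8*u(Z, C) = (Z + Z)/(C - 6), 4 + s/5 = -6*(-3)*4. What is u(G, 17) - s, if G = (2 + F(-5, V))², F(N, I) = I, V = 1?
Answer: -14969/44 ≈ -340.20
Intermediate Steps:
G = 9 (G = (2 + 1)² = 3² = 9)
s = 340 (s = -20 + 5*(-6*(-3)*4) = -20 + 5*(18*4) = -20 + 5*72 = -20 + 360 = 340)
u(Z, C) = -Z/(4*(-6 + C)) (u(Z, C) = -(Z + Z)/(8*(C - 6)) = -2*Z/(8*(-6 + C)) = -Z/(4*(-6 + C)))
u(G, 17) - s = -1*9/(-24 + 4*17) - 1*340 = -1*9/(-24 + 68) - 340 = -1*9/44 - 340 = -1*9*1/44 - 340 = -9/44 - 340 = -14969/44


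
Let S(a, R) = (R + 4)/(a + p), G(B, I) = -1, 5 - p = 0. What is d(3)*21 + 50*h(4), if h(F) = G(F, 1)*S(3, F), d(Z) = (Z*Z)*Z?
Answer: 517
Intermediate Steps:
p = 5 (p = 5 - 1*0 = 5 + 0 = 5)
d(Z) = Z**3 (d(Z) = Z**2*Z = Z**3)
S(a, R) = (4 + R)/(5 + a) (S(a, R) = (R + 4)/(a + 5) = (4 + R)/(5 + a))
h(F) = -1/2 - F/8 (h(F) = -(4 + F)/(5 + 3) = -(4 + F)/8 = -(1/2 + F/8) = -1/2 - F/8)
d(3)*21 + 50*h(4) = 3**3*21 + 50*(-1/2 - 1/8*4) = 27*21 + 50*(-1/2 - 1/2) = 567 + 50*(-1) = 567 - 50 = 517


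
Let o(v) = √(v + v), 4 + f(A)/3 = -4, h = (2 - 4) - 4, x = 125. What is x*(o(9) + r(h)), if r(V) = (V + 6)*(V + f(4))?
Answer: 375*√2 ≈ 530.33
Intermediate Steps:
h = -6 (h = -2 - 4 = -6)
f(A) = -24 (f(A) = -12 + 3*(-4) = -12 - 12 = -24)
r(V) = (-24 + V)*(6 + V) (r(V) = (V + 6)*(V - 24) = (6 + V)*(-24 + V) = (-24 + V)*(6 + V))
o(v) = √2*√v (o(v) = √(2*v) = √2*√v)
x*(o(9) + r(h)) = 125*(√2*√9 + (-144 + (-6)² - 18*(-6))) = 125*(√2*3 + (-144 + 36 + 108)) = 125*(3*√2 + 0) = 125*(3*√2) = 375*√2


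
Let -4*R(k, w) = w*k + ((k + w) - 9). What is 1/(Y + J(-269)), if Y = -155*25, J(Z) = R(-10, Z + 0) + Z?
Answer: -2/9489 ≈ -0.00021077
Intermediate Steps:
R(k, w) = 9/4 - k/4 - w/4 - k*w/4 (R(k, w) = -(w*k + ((k + w) - 9))/4 = -(k*w + (-9 + k + w))/4 = -(-9 + k + w + k*w)/4 = 9/4 - k/4 - w/4 - k*w/4)
J(Z) = 19/4 + 13*Z/4 (J(Z) = (9/4 - ¼*(-10) - (Z + 0)/4 - ¼*(-10)*(Z + 0)) + Z = (9/4 + 5/2 - Z/4 - ¼*(-10)*Z) + Z = (9/4 + 5/2 - Z/4 + 5*Z/2) + Z = (19/4 + 9*Z/4) + Z = 19/4 + 13*Z/4)
Y = -3875
1/(Y + J(-269)) = 1/(-3875 + (19/4 + (13/4)*(-269))) = 1/(-3875 + (19/4 - 3497/4)) = 1/(-3875 - 1739/2) = 1/(-9489/2) = -2/9489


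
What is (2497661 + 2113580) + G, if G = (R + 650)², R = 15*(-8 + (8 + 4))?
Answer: 5115341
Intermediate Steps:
R = 60 (R = 15*(-8 + 12) = 15*4 = 60)
G = 504100 (G = (60 + 650)² = 710² = 504100)
(2497661 + 2113580) + G = (2497661 + 2113580) + 504100 = 4611241 + 504100 = 5115341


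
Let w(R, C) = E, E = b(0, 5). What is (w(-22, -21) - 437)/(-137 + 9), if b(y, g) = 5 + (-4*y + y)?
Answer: 27/8 ≈ 3.3750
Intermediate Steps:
b(y, g) = 5 - 3*y
E = 5 (E = 5 - 3*0 = 5 + 0 = 5)
w(R, C) = 5
(w(-22, -21) - 437)/(-137 + 9) = (5 - 437)/(-137 + 9) = -432/(-128) = -432*(-1/128) = 27/8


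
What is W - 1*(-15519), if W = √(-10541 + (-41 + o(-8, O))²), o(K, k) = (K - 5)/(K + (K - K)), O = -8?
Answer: 15519 + 17*I*√1991/8 ≈ 15519.0 + 94.819*I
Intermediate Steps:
o(K, k) = (-5 + K)/K (o(K, k) = (-5 + K)/(K + 0) = (-5 + K)/K)
W = 17*I*√1991/8 (W = √(-10541 + (-41 + (-5 - 8)/(-8))²) = √(-10541 + (-41 - ⅛*(-13))²) = √(-10541 + (-41 + 13/8)²) = √(-10541 + (-315/8)²) = √(-10541 + 99225/64) = √(-575399/64) = 17*I*√1991/8 ≈ 94.819*I)
W - 1*(-15519) = 17*I*√1991/8 - 1*(-15519) = 17*I*√1991/8 + 15519 = 15519 + 17*I*√1991/8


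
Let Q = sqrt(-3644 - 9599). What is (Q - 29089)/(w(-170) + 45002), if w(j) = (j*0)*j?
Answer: -29089/45002 + I*sqrt(13243)/45002 ≈ -0.64639 + 0.0025572*I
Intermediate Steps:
Q = I*sqrt(13243) (Q = sqrt(-13243) = I*sqrt(13243) ≈ 115.08*I)
w(j) = 0 (w(j) = 0*j = 0)
(Q - 29089)/(w(-170) + 45002) = (I*sqrt(13243) - 29089)/(0 + 45002) = (-29089 + I*sqrt(13243))/45002 = (-29089 + I*sqrt(13243))*(1/45002) = -29089/45002 + I*sqrt(13243)/45002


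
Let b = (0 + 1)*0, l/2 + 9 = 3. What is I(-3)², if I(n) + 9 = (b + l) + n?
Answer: 576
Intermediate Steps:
l = -12 (l = -18 + 2*3 = -18 + 6 = -12)
b = 0 (b = 1*0 = 0)
I(n) = -21 + n (I(n) = -9 + ((0 - 12) + n) = -9 + (-12 + n) = -21 + n)
I(-3)² = (-21 - 3)² = (-24)² = 576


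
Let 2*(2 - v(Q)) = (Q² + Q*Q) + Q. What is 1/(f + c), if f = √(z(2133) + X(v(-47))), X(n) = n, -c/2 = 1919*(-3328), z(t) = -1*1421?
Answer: 25545728/326292109532201 - 9*I*√178/326292109532201 ≈ 7.8291e-8 - 3.68e-13*I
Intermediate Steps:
z(t) = -1421
c = 12772864 (c = -3838*(-3328) = -2*(-6386432) = 12772864)
v(Q) = 2 - Q² - Q/2 (v(Q) = 2 - ((Q² + Q*Q) + Q)/2 = 2 - ((Q² + Q²) + Q)/2 = 2 - (2*Q² + Q)/2 = 2 - (Q + 2*Q²)/2 = 2 + (-Q² - Q/2) = 2 - Q² - Q/2)
f = 9*I*√178/2 (f = √(-1421 + (2 - 1*(-47)² - ½*(-47))) = √(-1421 + (2 - 1*2209 + 47/2)) = √(-1421 + (2 - 2209 + 47/2)) = √(-1421 - 4367/2) = √(-7209/2) = 9*I*√178/2 ≈ 60.037*I)
1/(f + c) = 1/(9*I*√178/2 + 12772864) = 1/(12772864 + 9*I*√178/2)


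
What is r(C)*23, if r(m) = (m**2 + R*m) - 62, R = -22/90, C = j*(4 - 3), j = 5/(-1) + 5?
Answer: -1426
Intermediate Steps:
j = 0 (j = 5*(-1) + 5 = -5 + 5 = 0)
C = 0 (C = 0*(4 - 3) = 0*1 = 0)
R = -11/45 (R = -22*1/90 = -11/45 ≈ -0.24444)
r(m) = -62 + m**2 - 11*m/45 (r(m) = (m**2 - 11*m/45) - 62 = -62 + m**2 - 11*m/45)
r(C)*23 = (-62 + 0**2 - 11/45*0)*23 = (-62 + 0 + 0)*23 = -62*23 = -1426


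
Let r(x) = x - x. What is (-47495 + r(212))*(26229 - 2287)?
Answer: -1137125290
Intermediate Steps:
r(x) = 0
(-47495 + r(212))*(26229 - 2287) = (-47495 + 0)*(26229 - 2287) = -47495*23942 = -1137125290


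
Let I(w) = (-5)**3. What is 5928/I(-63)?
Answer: -5928/125 ≈ -47.424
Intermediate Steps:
I(w) = -125
5928/I(-63) = 5928/(-125) = 5928*(-1/125) = -5928/125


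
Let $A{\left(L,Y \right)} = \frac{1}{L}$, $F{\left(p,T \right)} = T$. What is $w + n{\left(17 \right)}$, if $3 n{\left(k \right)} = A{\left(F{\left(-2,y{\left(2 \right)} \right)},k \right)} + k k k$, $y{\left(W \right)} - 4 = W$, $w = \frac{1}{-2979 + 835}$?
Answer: $\frac{31601479}{19296} \approx 1637.7$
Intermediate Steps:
$w = - \frac{1}{2144}$ ($w = \frac{1}{-2144} = - \frac{1}{2144} \approx -0.00046642$)
$y{\left(W \right)} = 4 + W$
$n{\left(k \right)} = \frac{1}{18} + \frac{k^{3}}{3}$ ($n{\left(k \right)} = \frac{\frac{1}{4 + 2} + k k k}{3} = \frac{\frac{1}{6} + k^{2} k}{3} = \frac{\frac{1}{6} + k^{3}}{3} = \frac{1}{18} + \frac{k^{3}}{3}$)
$w + n{\left(17 \right)} = - \frac{1}{2144} + \left(\frac{1}{18} + \frac{17^{3}}{3}\right) = - \frac{1}{2144} + \left(\frac{1}{18} + \frac{1}{3} \cdot 4913\right) = - \frac{1}{2144} + \left(\frac{1}{18} + \frac{4913}{3}\right) = - \frac{1}{2144} + \frac{29479}{18} = \frac{31601479}{19296}$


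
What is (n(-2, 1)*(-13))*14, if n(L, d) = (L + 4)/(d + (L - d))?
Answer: 182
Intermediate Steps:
n(L, d) = (4 + L)/L
(n(-2, 1)*(-13))*14 = (((4 - 2)/(-2))*(-13))*14 = (-½*2*(-13))*14 = -1*(-13)*14 = 13*14 = 182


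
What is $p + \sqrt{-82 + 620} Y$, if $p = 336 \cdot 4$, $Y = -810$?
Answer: $1344 - 810 \sqrt{538} \approx -17444.0$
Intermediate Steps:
$p = 1344$
$p + \sqrt{-82 + 620} Y = 1344 + \sqrt{-82 + 620} \left(-810\right) = 1344 + \sqrt{538} \left(-810\right) = 1344 - 810 \sqrt{538}$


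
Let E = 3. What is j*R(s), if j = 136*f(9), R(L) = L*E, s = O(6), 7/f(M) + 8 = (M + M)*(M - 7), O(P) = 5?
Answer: 510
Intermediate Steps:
f(M) = 7/(-8 + 2*M*(-7 + M)) (f(M) = 7/(-8 + (M + M)*(M - 7)) = 7/(-8 + (2*M)*(-7 + M)) = 7/(-8 + 2*M*(-7 + M)))
s = 5
R(L) = 3*L (R(L) = L*3 = 3*L)
j = 34 (j = 136*(7/(2*(-4 + 9**2 - 7*9))) = 136*(7/(2*(-4 + 81 - 63))) = 136*((7/2)/14) = 136*((7/2)*(1/14)) = 136*(1/4) = 34)
j*R(s) = 34*(3*5) = 34*15 = 510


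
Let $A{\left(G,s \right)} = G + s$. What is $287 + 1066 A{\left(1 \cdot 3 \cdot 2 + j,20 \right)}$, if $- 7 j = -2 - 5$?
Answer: $29069$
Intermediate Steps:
$j = 1$ ($j = - \frac{-2 - 5}{7} = \left(- \frac{1}{7}\right) \left(-7\right) = 1$)
$287 + 1066 A{\left(1 \cdot 3 \cdot 2 + j,20 \right)} = 287 + 1066 \left(\left(1 \cdot 3 \cdot 2 + 1\right) + 20\right) = 287 + 1066 \left(\left(3 \cdot 2 + 1\right) + 20\right) = 287 + 1066 \left(\left(6 + 1\right) + 20\right) = 287 + 1066 \left(7 + 20\right) = 287 + 1066 \cdot 27 = 287 + 28782 = 29069$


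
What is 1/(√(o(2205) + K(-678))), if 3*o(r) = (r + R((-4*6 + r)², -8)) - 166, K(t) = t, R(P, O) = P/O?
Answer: -2*I*√28540326/4756721 ≈ -0.0022462*I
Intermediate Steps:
o(r) = -166/3 - (-24 + r)²/24 + r/3 (o(r) = ((r + (-4*6 + r)²/(-8)) - 166)/3 = ((r + (-24 + r)²*(-⅛)) - 166)/3 = ((r - (-24 + r)²/8) - 166)/3 = (-166 + r - (-24 + r)²/8)/3 = -166/3 - (-24 + r)²/24 + r/3)
1/(√(o(2205) + K(-678))) = 1/(√((-238/3 - 1/24*2205² + (7/3)*2205) - 678)) = 1/(√((-238/3 - 1/24*4862025 + 5145) - 678)) = 1/(√((-238/3 - 1620675/8 + 5145) - 678)) = 1/(√(-4740449/24 - 678)) = 1/(√(-4756721/24)) = 1/(I*√28540326/12) = -2*I*√28540326/4756721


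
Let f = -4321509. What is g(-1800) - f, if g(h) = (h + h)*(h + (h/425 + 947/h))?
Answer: 183917051/17 ≈ 1.0819e+7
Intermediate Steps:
g(h) = 2*h*(947/h + 426*h/425) (g(h) = (2*h)*(h + (h*(1/425) + 947/h)) = (2*h)*(h + (h/425 + 947/h)) = (2*h)*(h + (947/h + h/425)) = (2*h)*(947/h + 426*h/425) = 2*h*(947/h + 426*h/425))
g(-1800) - f = (1894 + (852/425)*(-1800)**2) - 1*(-4321509) = (1894 + (852/425)*3240000) + 4321509 = (1894 + 110419200/17) + 4321509 = 110451398/17 + 4321509 = 183917051/17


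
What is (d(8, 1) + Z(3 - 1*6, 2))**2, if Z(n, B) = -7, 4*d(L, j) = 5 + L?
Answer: 225/16 ≈ 14.063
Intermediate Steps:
d(L, j) = 5/4 + L/4 (d(L, j) = (5 + L)/4 = 5/4 + L/4)
(d(8, 1) + Z(3 - 1*6, 2))**2 = ((5/4 + (1/4)*8) - 7)**2 = ((5/4 + 2) - 7)**2 = (13/4 - 7)**2 = (-15/4)**2 = 225/16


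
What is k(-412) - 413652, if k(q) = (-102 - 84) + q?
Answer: -414250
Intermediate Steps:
k(q) = -186 + q
k(-412) - 413652 = (-186 - 412) - 413652 = -598 - 413652 = -414250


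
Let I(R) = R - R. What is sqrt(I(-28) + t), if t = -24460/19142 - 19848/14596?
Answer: 2*I*sqrt(804300586295297)/34924579 ≈ 1.6241*I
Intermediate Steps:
t = -92118572/34924579 (t = -24460*1/19142 - 19848*1/14596 = -12230/9571 - 4962/3649 = -92118572/34924579 ≈ -2.6376)
I(R) = 0
sqrt(I(-28) + t) = sqrt(0 - 92118572/34924579) = sqrt(-92118572/34924579) = 2*I*sqrt(804300586295297)/34924579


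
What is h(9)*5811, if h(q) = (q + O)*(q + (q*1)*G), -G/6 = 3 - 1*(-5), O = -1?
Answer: -19664424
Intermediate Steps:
G = -48 (G = -6*(3 - 1*(-5)) = -6*(3 + 5) = -6*8 = -48)
h(q) = -47*q*(-1 + q) (h(q) = (q - 1)*(q + (q*1)*(-48)) = (-1 + q)*(q + q*(-48)) = (-1 + q)*(q - 48*q) = (-1 + q)*(-47*q) = -47*q*(-1 + q))
h(9)*5811 = (47*9*(1 - 1*9))*5811 = (47*9*(1 - 9))*5811 = (47*9*(-8))*5811 = -3384*5811 = -19664424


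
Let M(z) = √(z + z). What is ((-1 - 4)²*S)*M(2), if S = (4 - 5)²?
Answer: 50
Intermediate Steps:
M(z) = √2*√z (M(z) = √(2*z) = √2*√z)
S = 1 (S = (-1)² = 1)
((-1 - 4)²*S)*M(2) = ((-1 - 4)²*1)*(√2*√2) = ((-5)²*1)*2 = (25*1)*2 = 25*2 = 50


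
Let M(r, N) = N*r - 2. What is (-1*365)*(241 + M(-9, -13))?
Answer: -129940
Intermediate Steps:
M(r, N) = -2 + N*r
(-1*365)*(241 + M(-9, -13)) = (-1*365)*(241 + (-2 - 13*(-9))) = -365*(241 + (-2 + 117)) = -365*(241 + 115) = -365*356 = -129940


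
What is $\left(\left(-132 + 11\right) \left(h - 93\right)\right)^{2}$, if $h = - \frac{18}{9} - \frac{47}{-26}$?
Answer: $\frac{85956271489}{676} \approx 1.2715 \cdot 10^{8}$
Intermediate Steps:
$h = - \frac{5}{26}$ ($h = \left(-18\right) \frac{1}{9} - - \frac{47}{26} = -2 + \frac{47}{26} = - \frac{5}{26} \approx -0.19231$)
$\left(\left(-132 + 11\right) \left(h - 93\right)\right)^{2} = \left(\left(-132 + 11\right) \left(- \frac{5}{26} - 93\right)\right)^{2} = \left(\left(-121\right) \left(- \frac{2423}{26}\right)\right)^{2} = \left(\frac{293183}{26}\right)^{2} = \frac{85956271489}{676}$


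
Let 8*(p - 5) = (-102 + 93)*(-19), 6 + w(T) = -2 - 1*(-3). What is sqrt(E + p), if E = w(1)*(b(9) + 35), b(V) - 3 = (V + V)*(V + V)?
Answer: I*sqrt(28538)/4 ≈ 42.233*I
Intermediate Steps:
w(T) = -5 (w(T) = -6 + (-2 - 1*(-3)) = -6 + (-2 + 3) = -6 + 1 = -5)
p = 211/8 (p = 5 + ((-102 + 93)*(-19))/8 = 5 + (-9*(-19))/8 = 5 + (1/8)*171 = 5 + 171/8 = 211/8 ≈ 26.375)
b(V) = 3 + 4*V**2 (b(V) = 3 + (V + V)*(V + V) = 3 + (2*V)*(2*V) = 3 + 4*V**2)
E = -1810 (E = -5*((3 + 4*9**2) + 35) = -5*((3 + 4*81) + 35) = -5*((3 + 324) + 35) = -5*(327 + 35) = -5*362 = -1810)
sqrt(E + p) = sqrt(-1810 + 211/8) = sqrt(-14269/8) = I*sqrt(28538)/4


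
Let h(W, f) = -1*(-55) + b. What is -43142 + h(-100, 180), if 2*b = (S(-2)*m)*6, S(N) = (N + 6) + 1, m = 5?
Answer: -43012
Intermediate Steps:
S(N) = 7 + N (S(N) = (6 + N) + 1 = 7 + N)
b = 75 (b = (((7 - 2)*5)*6)/2 = ((5*5)*6)/2 = (25*6)/2 = (½)*150 = 75)
h(W, f) = 130 (h(W, f) = -1*(-55) + 75 = 55 + 75 = 130)
-43142 + h(-100, 180) = -43142 + 130 = -43012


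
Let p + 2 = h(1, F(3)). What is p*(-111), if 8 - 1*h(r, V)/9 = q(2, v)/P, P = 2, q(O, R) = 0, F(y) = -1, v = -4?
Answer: -7770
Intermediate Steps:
h(r, V) = 72 (h(r, V) = 72 - 0/2 = 72 - 9*0 = 72 + 0 = 72)
p = 70 (p = -2 + 72 = 70)
p*(-111) = 70*(-111) = -7770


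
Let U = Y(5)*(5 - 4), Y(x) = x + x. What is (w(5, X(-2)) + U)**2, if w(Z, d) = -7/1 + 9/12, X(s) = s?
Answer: 225/16 ≈ 14.063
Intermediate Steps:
Y(x) = 2*x
w(Z, d) = -25/4 (w(Z, d) = -7*1 + 9*(1/12) = -7 + 3/4 = -25/4)
U = 10 (U = (2*5)*(5 - 4) = 10*1 = 10)
(w(5, X(-2)) + U)**2 = (-25/4 + 10)**2 = (15/4)**2 = 225/16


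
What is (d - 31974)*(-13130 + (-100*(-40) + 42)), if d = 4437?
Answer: 250256256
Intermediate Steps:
(d - 31974)*(-13130 + (-100*(-40) + 42)) = (4437 - 31974)*(-13130 + (-100*(-40) + 42)) = -27537*(-13130 + (4000 + 42)) = -27537*(-13130 + 4042) = -27537*(-9088) = 250256256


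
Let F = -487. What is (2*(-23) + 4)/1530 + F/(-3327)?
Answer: 33632/282795 ≈ 0.11893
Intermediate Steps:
(2*(-23) + 4)/1530 + F/(-3327) = (2*(-23) + 4)/1530 - 487/(-3327) = (-46 + 4)*(1/1530) - 487*(-1/3327) = -42*1/1530 + 487/3327 = -7/255 + 487/3327 = 33632/282795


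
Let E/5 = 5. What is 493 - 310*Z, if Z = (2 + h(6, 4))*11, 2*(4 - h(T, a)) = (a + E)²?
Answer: 1413938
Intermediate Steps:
E = 25 (E = 5*5 = 25)
h(T, a) = 4 - (25 + a)²/2 (h(T, a) = 4 - (a + 25)²/2 = 4 - (25 + a)²/2)
Z = -9119/2 (Z = (2 + (4 - (25 + 4)²/2))*11 = (2 + (4 - ½*29²))*11 = (2 + (4 - ½*841))*11 = (2 + (4 - 841/2))*11 = (2 - 833/2)*11 = -829/2*11 = -9119/2 ≈ -4559.5)
493 - 310*Z = 493 - 310*(-9119/2) = 493 + 1413445 = 1413938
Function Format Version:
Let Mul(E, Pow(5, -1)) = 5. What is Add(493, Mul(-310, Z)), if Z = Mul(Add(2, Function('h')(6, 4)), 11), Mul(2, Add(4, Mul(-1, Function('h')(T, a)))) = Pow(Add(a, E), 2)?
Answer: 1413938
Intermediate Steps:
E = 25 (E = Mul(5, 5) = 25)
Function('h')(T, a) = Add(4, Mul(Rational(-1, 2), Pow(Add(25, a), 2))) (Function('h')(T, a) = Add(4, Mul(Rational(-1, 2), Pow(Add(a, 25), 2))) = Add(4, Mul(Rational(-1, 2), Pow(Add(25, a), 2))))
Z = Rational(-9119, 2) (Z = Mul(Add(2, Add(4, Mul(Rational(-1, 2), Pow(Add(25, 4), 2)))), 11) = Mul(Add(2, Add(4, Mul(Rational(-1, 2), Pow(29, 2)))), 11) = Mul(Add(2, Add(4, Mul(Rational(-1, 2), 841))), 11) = Mul(Add(2, Add(4, Rational(-841, 2))), 11) = Mul(Add(2, Rational(-833, 2)), 11) = Mul(Rational(-829, 2), 11) = Rational(-9119, 2) ≈ -4559.5)
Add(493, Mul(-310, Z)) = Add(493, Mul(-310, Rational(-9119, 2))) = Add(493, 1413445) = 1413938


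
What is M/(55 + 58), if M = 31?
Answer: 31/113 ≈ 0.27434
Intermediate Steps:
M/(55 + 58) = 31/(55 + 58) = 31/113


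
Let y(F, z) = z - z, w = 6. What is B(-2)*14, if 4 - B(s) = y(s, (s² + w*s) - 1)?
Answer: 56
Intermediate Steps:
y(F, z) = 0
B(s) = 4 (B(s) = 4 - 1*0 = 4 + 0 = 4)
B(-2)*14 = 4*14 = 56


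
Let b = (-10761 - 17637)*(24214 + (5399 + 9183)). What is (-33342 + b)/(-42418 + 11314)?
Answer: 183627025/5184 ≈ 35422.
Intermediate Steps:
b = -1101728808 (b = -28398*(24214 + 14582) = -28398*38796 = -1101728808)
(-33342 + b)/(-42418 + 11314) = (-33342 - 1101728808)/(-42418 + 11314) = -1101762150/(-31104) = -1101762150*(-1/31104) = 183627025/5184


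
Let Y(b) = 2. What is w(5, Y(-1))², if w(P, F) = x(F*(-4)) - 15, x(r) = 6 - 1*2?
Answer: 121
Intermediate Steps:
x(r) = 4 (x(r) = 6 - 2 = 4)
w(P, F) = -11 (w(P, F) = 4 - 15 = -11)
w(5, Y(-1))² = (-11)² = 121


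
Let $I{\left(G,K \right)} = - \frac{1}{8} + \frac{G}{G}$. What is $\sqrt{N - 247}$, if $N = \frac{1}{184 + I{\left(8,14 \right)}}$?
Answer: $\frac{i \sqrt{540286095}}{1479} \approx 15.716 i$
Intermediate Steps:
$I{\left(G,K \right)} = \frac{7}{8}$ ($I{\left(G,K \right)} = \left(-1\right) \frac{1}{8} + 1 = - \frac{1}{8} + 1 = \frac{7}{8}$)
$N = \frac{8}{1479}$ ($N = \frac{1}{184 + \frac{7}{8}} = \frac{1}{\frac{1479}{8}} = \frac{8}{1479} \approx 0.0054091$)
$\sqrt{N - 247} = \sqrt{\frac{8}{1479} - 247} = \sqrt{- \frac{365305}{1479}} = \frac{i \sqrt{540286095}}{1479}$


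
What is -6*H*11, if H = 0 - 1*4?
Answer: 264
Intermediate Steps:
H = -4 (H = 0 - 4 = -4)
-6*H*11 = -6*(-4)*11 = 24*11 = 264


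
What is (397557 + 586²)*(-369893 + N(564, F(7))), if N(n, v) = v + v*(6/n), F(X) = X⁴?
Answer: -25593885160191/94 ≈ -2.7228e+11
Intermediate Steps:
N(n, v) = v + 6*v/n
(397557 + 586²)*(-369893 + N(564, F(7))) = (397557 + 586²)*(-369893 + 7⁴*(6 + 564)/564) = (397557 + 343396)*(-369893 + 2401*(1/564)*570) = 740953*(-369893 + 228095/94) = 740953*(-34541847/94) = -25593885160191/94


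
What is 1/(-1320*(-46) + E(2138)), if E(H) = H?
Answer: 1/62858 ≈ 1.5909e-5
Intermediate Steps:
1/(-1320*(-46) + E(2138)) = 1/(-1320*(-46) + 2138) = 1/(60720 + 2138) = 1/62858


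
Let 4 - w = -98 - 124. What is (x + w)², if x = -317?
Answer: 8281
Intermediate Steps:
w = 226 (w = 4 - (-98 - 124) = 4 - 1*(-222) = 4 + 222 = 226)
(x + w)² = (-317 + 226)² = (-91)² = 8281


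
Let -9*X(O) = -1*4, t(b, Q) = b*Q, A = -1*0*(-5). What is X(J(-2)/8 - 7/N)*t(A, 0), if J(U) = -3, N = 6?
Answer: 0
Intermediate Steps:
A = 0 (A = 0*(-5) = 0)
t(b, Q) = Q*b
X(O) = 4/9 (X(O) = -(-1)*4/9 = -⅑*(-4) = 4/9)
X(J(-2)/8 - 7/N)*t(A, 0) = 4*(0*0)/9 = (4/9)*0 = 0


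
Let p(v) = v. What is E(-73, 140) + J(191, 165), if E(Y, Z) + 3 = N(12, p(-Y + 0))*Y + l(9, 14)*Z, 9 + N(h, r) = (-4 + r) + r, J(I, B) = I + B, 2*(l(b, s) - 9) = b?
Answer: -7466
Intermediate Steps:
l(b, s) = 9 + b/2
J(I, B) = B + I
N(h, r) = -13 + 2*r (N(h, r) = -9 + ((-4 + r) + r) = -9 + (-4 + 2*r) = -13 + 2*r)
E(Y, Z) = -3 + 27*Z/2 + Y*(-13 - 2*Y) (E(Y, Z) = -3 + ((-13 + 2*(-Y + 0))*Y + (9 + (½)*9)*Z) = -3 + ((-13 + 2*(-Y))*Y + (9 + 9/2)*Z) = -3 + ((-13 - 2*Y)*Y + 27*Z/2) = -3 + (Y*(-13 - 2*Y) + 27*Z/2) = -3 + (27*Z/2 + Y*(-13 - 2*Y)) = -3 + 27*Z/2 + Y*(-13 - 2*Y))
E(-73, 140) + J(191, 165) = (-3 - 13*(-73) - 2*(-73)² + (27/2)*140) + (165 + 191) = (-3 + 949 - 2*5329 + 1890) + 356 = (-3 + 949 - 10658 + 1890) + 356 = -7822 + 356 = -7466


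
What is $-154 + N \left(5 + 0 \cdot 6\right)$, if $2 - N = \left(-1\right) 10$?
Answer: $-94$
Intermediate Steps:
$N = 12$ ($N = 2 - \left(-1\right) 10 = 2 - -10 = 2 + 10 = 12$)
$-154 + N \left(5 + 0 \cdot 6\right) = -154 + 12 \left(5 + 0 \cdot 6\right) = -154 + 12 \left(5 + 0\right) = -154 + 12 \cdot 5 = -154 + 60 = -94$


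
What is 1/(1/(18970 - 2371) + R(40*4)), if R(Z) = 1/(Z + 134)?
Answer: 542234/1877 ≈ 288.88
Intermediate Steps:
R(Z) = 1/(134 + Z)
1/(1/(18970 - 2371) + R(40*4)) = 1/(1/(18970 - 2371) + 1/(134 + 40*4)) = 1/(1/16599 + 1/(134 + 160)) = 1/(1/16599 + 1/294) = 1/(1877/542234) = 542234/1877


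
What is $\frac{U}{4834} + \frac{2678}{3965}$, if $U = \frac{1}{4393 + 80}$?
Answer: $\frac{4454231597}{6594857010} \approx 0.67541$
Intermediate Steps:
$U = \frac{1}{4473} \approx 0.00022356$
$\frac{U}{4834} + \frac{2678}{3965} = \frac{1}{4473 \cdot 4834} + \frac{2678}{3965} = \frac{1}{4473} \cdot \frac{1}{4834} + 2678 \cdot \frac{1}{3965} = \frac{1}{21622482} + \frac{206}{305} = \frac{4454231597}{6594857010}$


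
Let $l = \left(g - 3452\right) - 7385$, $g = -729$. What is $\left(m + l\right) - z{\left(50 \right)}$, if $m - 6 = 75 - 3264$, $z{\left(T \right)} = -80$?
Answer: $-14669$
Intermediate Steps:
$l = -11566$ ($l = \left(-729 - 3452\right) - 7385 = -4181 - 7385 = -11566$)
$m = -3183$ ($m = 6 + \left(75 - 3264\right) = 6 - 3189 = -3183$)
$\left(m + l\right) - z{\left(50 \right)} = \left(-3183 - 11566\right) - -80 = -14749 + 80 = -14669$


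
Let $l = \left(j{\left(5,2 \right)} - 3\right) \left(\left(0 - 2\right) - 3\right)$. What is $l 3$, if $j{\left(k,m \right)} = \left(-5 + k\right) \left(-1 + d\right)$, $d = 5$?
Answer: $45$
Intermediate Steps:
$j{\left(k,m \right)} = -20 + 4 k$ ($j{\left(k,m \right)} = \left(-5 + k\right) \left(-1 + 5\right) = \left(-5 + k\right) 4 = -20 + 4 k$)
$l = 15$ ($l = \left(\left(-20 + 4 \cdot 5\right) - 3\right) \left(\left(0 - 2\right) - 3\right) = \left(\left(-20 + 20\right) - 3\right) \left(-2 - 3\right) = \left(0 - 3\right) \left(-5\right) = \left(-3\right) \left(-5\right) = 15$)
$l 3 = 15 \cdot 3 = 45$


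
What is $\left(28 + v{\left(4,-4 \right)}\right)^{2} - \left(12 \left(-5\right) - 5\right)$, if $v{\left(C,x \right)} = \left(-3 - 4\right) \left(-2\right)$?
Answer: $1829$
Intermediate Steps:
$v{\left(C,x \right)} = 14$ ($v{\left(C,x \right)} = \left(-3 - 4\right) \left(-2\right) = \left(-7\right) \left(-2\right) = 14$)
$\left(28 + v{\left(4,-4 \right)}\right)^{2} - \left(12 \left(-5\right) - 5\right) = \left(28 + 14\right)^{2} - \left(12 \left(-5\right) - 5\right) = 42^{2} - \left(-60 - 5\right) = 1764 - -65 = 1764 + 65 = 1829$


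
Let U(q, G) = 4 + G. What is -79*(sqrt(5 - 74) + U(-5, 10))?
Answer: -1106 - 79*I*sqrt(69) ≈ -1106.0 - 656.22*I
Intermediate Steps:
-79*(sqrt(5 - 74) + U(-5, 10)) = -79*(sqrt(5 - 74) + (4 + 10)) = -79*(sqrt(-69) + 14) = -79*(I*sqrt(69) + 14) = -79*(14 + I*sqrt(69)) = -1106 - 79*I*sqrt(69)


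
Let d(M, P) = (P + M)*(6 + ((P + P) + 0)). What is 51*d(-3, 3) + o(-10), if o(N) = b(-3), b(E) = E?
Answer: -3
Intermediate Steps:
d(M, P) = (6 + 2*P)*(M + P) (d(M, P) = (M + P)*(6 + (2*P + 0)) = (M + P)*(6 + 2*P) = (6 + 2*P)*(M + P))
o(N) = -3
51*d(-3, 3) + o(-10) = 51*(2*3**2 + 6*(-3) + 6*3 + 2*(-3)*3) - 3 = 51*(2*9 - 18 + 18 - 18) - 3 = 51*(18 - 18 + 18 - 18) - 3 = 51*0 - 3 = 0 - 3 = -3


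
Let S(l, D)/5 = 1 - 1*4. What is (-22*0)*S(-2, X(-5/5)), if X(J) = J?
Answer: 0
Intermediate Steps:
S(l, D) = -15 (S(l, D) = 5*(1 - 1*4) = 5*(1 - 4) = 5*(-3) = -15)
(-22*0)*S(-2, X(-5/5)) = -22*0*(-15) = 0*(-15) = 0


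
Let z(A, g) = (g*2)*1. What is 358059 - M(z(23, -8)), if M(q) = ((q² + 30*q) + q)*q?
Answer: 354219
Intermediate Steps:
z(A, g) = 2*g (z(A, g) = (2*g)*1 = 2*g)
M(q) = q*(q² + 31*q) (M(q) = (q² + 31*q)*q = q*(q² + 31*q))
358059 - M(z(23, -8)) = 358059 - (2*(-8))²*(31 + 2*(-8)) = 358059 - (-16)²*(31 - 16) = 358059 - 256*15 = 358059 - 1*3840 = 358059 - 3840 = 354219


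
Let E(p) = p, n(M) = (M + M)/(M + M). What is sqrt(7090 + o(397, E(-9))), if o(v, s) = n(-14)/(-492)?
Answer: sqrt(429058317)/246 ≈ 84.202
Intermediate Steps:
n(M) = 1 (n(M) = (2*M)/((2*M)) = (2*M)*(1/(2*M)) = 1)
o(v, s) = -1/492 (o(v, s) = 1/(-492) = 1*(-1/492) = -1/492)
sqrt(7090 + o(397, E(-9))) = sqrt(7090 - 1/492) = sqrt(3488279/492) = sqrt(429058317)/246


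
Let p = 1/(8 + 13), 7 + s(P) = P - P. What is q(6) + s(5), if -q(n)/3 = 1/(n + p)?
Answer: -952/127 ≈ -7.4961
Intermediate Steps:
s(P) = -7 (s(P) = -7 + (P - P) = -7 + 0 = -7)
p = 1/21 ≈ 0.047619
q(n) = -3/(1/21 + n) (q(n) = -3/(n + 1/21) = -3/(1/21 + n))
q(6) + s(5) = -63/(1 + 21*6) - 7 = -63/(1 + 126) - 7 = -63/127 - 7 = -952/127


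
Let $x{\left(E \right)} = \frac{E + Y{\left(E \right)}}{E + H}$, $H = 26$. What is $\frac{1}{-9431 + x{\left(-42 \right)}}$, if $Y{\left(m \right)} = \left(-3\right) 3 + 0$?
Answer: $- \frac{16}{150845} \approx -0.00010607$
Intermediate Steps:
$Y{\left(m \right)} = -9$ ($Y{\left(m \right)} = -9 + 0 = -9$)
$x{\left(E \right)} = \frac{-9 + E}{26 + E}$ ($x{\left(E \right)} = \frac{E - 9}{E + 26} = \frac{-9 + E}{26 + E}$)
$\frac{1}{-9431 + x{\left(-42 \right)}} = \frac{1}{-9431 + \frac{-9 - 42}{26 - 42}} = \frac{1}{-9431 + \frac{1}{-16} \left(-51\right)} = \frac{1}{-9431 - - \frac{51}{16}} = \frac{1}{-9431 + \frac{51}{16}} = \frac{1}{- \frac{150845}{16}} = - \frac{16}{150845}$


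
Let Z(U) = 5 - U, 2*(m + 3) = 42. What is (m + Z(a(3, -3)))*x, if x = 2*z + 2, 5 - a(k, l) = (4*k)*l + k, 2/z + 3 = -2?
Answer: -18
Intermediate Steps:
m = 18 (m = -3 + (½)*42 = -3 + 21 = 18)
z = -⅖ (z = 2/(-3 - 2) = 2/(-5) = 2*(-⅕) = -⅖ ≈ -0.40000)
a(k, l) = 5 - k - 4*k*l (a(k, l) = 5 - ((4*k)*l + k) = 5 - (4*k*l + k) = 5 - (k + 4*k*l) = 5 + (-k - 4*k*l) = 5 - k - 4*k*l)
x = 6/5 (x = 2*(-⅖) + 2 = -⅘ + 2 = 6/5 ≈ 1.2000)
(m + Z(a(3, -3)))*x = (18 + (5 - (5 - 1*3 - 4*3*(-3))))*(6/5) = (18 + (5 - (5 - 3 + 36)))*(6/5) = (18 + (5 - 1*38))*(6/5) = (18 + (5 - 38))*(6/5) = (18 - 33)*(6/5) = -15*6/5 = -18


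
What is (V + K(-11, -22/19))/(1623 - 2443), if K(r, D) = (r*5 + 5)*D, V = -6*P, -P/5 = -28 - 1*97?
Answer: 7015/1558 ≈ 4.5026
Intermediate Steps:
P = 625 (P = -5*(-28 - 1*97) = -5*(-28 - 97) = -5*(-125) = 625)
V = -3750 (V = -6*625 = -3750)
K(r, D) = D*(5 + 5*r) (K(r, D) = (5*r + 5)*D = (5 + 5*r)*D = D*(5 + 5*r))
(V + K(-11, -22/19))/(1623 - 2443) = (-3750 + 5*(-22/19)*(1 - 11))/(1623 - 2443) = (-3750 + 5*(-22*1/19)*(-10))/(-820) = (-3750 + 5*(-22/19)*(-10))*(-1/820) = (-3750 + 1100/19)*(-1/820) = -70150/19*(-1/820) = 7015/1558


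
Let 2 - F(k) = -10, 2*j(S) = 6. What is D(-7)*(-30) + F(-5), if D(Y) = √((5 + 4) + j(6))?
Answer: 12 - 60*√3 ≈ -91.923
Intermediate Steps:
j(S) = 3 (j(S) = (½)*6 = 3)
F(k) = 12 (F(k) = 2 - 1*(-10) = 2 + 10 = 12)
D(Y) = 2*√3 (D(Y) = √((5 + 4) + 3) = √(9 + 3) = √12 = 2*√3)
D(-7)*(-30) + F(-5) = (2*√3)*(-30) + 12 = -60*√3 + 12 = 12 - 60*√3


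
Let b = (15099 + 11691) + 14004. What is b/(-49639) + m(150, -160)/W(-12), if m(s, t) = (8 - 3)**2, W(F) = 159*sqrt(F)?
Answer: -40794/49639 - 25*I*sqrt(3)/954 ≈ -0.82181 - 0.045389*I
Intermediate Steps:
m(s, t) = 25 (m(s, t) = 5**2 = 25)
b = 40794 (b = 26790 + 14004 = 40794)
b/(-49639) + m(150, -160)/W(-12) = 40794/(-49639) + 25/((159*sqrt(-12))) = 40794*(-1/49639) + 25/((159*(2*I*sqrt(3)))) = -40794/49639 + 25/((318*I*sqrt(3))) = -40794/49639 + 25*(-I*sqrt(3)/954) = -40794/49639 - 25*I*sqrt(3)/954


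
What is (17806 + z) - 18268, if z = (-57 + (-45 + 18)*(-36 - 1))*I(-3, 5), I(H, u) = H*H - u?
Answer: 3306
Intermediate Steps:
I(H, u) = H**2 - u
z = 3768 (z = (-57 + (-45 + 18)*(-36 - 1))*((-3)**2 - 1*5) = (-57 - 27*(-37))*(9 - 5) = (-57 + 999)*4 = 942*4 = 3768)
(17806 + z) - 18268 = (17806 + 3768) - 18268 = 21574 - 18268 = 3306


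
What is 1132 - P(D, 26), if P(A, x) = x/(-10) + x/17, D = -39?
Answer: 96311/85 ≈ 1133.1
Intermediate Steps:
P(A, x) = -7*x/170 (P(A, x) = x*(-1/10) + x*(1/17) = -x/10 + x/17 = -7*x/170)
1132 - P(D, 26) = 1132 - (-7)*26/170 = 1132 - 1*(-91/85) = 1132 + 91/85 = 96311/85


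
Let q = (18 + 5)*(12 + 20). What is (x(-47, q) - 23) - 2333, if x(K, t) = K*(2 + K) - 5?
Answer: -246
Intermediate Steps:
q = 736 (q = 23*32 = 736)
x(K, t) = -5 + K*(2 + K)
(x(-47, q) - 23) - 2333 = ((-5 + (-47)² + 2*(-47)) - 23) - 2333 = ((-5 + 2209 - 94) - 23) - 2333 = (2110 - 23) - 2333 = 2087 - 2333 = -246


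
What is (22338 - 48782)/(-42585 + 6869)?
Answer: 6611/8929 ≈ 0.74040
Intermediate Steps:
(22338 - 48782)/(-42585 + 6869) = -26444/(-35716) = -26444*(-1/35716) = 6611/8929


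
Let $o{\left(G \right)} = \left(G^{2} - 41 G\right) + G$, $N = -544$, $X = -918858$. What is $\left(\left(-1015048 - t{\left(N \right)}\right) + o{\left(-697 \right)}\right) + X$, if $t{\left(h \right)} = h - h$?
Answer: $-1420217$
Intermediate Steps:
$t{\left(h \right)} = 0$
$o{\left(G \right)} = G^{2} - 40 G$
$\left(\left(-1015048 - t{\left(N \right)}\right) + o{\left(-697 \right)}\right) + X = \left(\left(-1015048 - 0\right) - 697 \left(-40 - 697\right)\right) - 918858 = \left(\left(-1015048 + 0\right) - -513689\right) - 918858 = \left(-1015048 + 513689\right) - 918858 = -501359 - 918858 = -1420217$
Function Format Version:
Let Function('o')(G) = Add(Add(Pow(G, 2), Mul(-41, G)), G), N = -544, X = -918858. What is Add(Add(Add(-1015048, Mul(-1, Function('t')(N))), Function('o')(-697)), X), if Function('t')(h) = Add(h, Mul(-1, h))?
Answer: -1420217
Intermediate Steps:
Function('t')(h) = 0
Function('o')(G) = Add(Pow(G, 2), Mul(-40, G))
Add(Add(Add(-1015048, Mul(-1, Function('t')(N))), Function('o')(-697)), X) = Add(Add(Add(-1015048, Mul(-1, 0)), Mul(-697, Add(-40, -697))), -918858) = Add(Add(Add(-1015048, 0), Mul(-697, -737)), -918858) = Add(Add(-1015048, 513689), -918858) = Add(-501359, -918858) = -1420217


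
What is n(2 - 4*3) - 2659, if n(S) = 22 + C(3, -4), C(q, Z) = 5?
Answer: -2632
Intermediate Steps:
n(S) = 27 (n(S) = 22 + 5 = 27)
n(2 - 4*3) - 2659 = 27 - 2659 = -2632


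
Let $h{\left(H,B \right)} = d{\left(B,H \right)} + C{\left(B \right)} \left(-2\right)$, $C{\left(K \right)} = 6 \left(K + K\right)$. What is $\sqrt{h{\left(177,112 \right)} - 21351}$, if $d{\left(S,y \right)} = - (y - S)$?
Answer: $2 i \sqrt{6026} \approx 155.25 i$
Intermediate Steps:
$C{\left(K \right)} = 12 K$ ($C{\left(K \right)} = 6 \cdot 2 K = 12 K$)
$d{\left(S,y \right)} = S - y$
$h{\left(H,B \right)} = - H - 23 B$ ($h{\left(H,B \right)} = \left(B - H\right) + 12 B \left(-2\right) = \left(B - H\right) - 24 B = - H - 23 B$)
$\sqrt{h{\left(177,112 \right)} - 21351} = \sqrt{\left(\left(-1\right) 177 - 2576\right) - 21351} = \sqrt{\left(-177 - 2576\right) - 21351} = \sqrt{-2753 - 21351} = \sqrt{-24104} = 2 i \sqrt{6026}$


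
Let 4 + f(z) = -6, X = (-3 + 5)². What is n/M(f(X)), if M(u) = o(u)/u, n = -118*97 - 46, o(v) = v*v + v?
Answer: 11492/9 ≈ 1276.9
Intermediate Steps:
X = 4 (X = 2² = 4)
f(z) = -10 (f(z) = -4 - 6 = -10)
o(v) = v + v² (o(v) = v² + v = v + v²)
n = -11492 (n = -11446 - 46 = -11492)
M(u) = 1 + u (M(u) = (u*(1 + u))/u = 1 + u)
n/M(f(X)) = -11492/(1 - 10) = -11492/(-9) = -11492*(-⅑) = 11492/9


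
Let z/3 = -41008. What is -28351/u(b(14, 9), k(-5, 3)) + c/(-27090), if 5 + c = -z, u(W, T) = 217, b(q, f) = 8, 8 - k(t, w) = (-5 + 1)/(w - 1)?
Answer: -113531959/839790 ≈ -135.19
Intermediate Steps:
z = -123024 (z = 3*(-41008) = -123024)
k(t, w) = 8 + 4/(-1 + w) (k(t, w) = 8 - (-5 + 1)/(w - 1) = 8 - (-4)/(-1 + w) = 8 + 4/(-1 + w))
c = 123019 (c = -5 - 1*(-123024) = -5 + 123024 = 123019)
-28351/u(b(14, 9), k(-5, 3)) + c/(-27090) = -28351/217 + 123019/(-27090) = -28351*1/217 + 123019*(-1/27090) = -28351/217 - 123019/27090 = -113531959/839790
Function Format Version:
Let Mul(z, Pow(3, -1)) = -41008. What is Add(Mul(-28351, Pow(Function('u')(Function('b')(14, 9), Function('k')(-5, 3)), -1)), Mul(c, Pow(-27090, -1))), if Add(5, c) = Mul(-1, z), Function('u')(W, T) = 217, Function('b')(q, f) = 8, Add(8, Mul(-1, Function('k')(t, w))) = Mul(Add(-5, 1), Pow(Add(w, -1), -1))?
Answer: Rational(-113531959, 839790) ≈ -135.19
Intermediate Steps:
z = -123024 (z = Mul(3, -41008) = -123024)
Function('k')(t, w) = Add(8, Mul(4, Pow(Add(-1, w), -1))) (Function('k')(t, w) = Add(8, Mul(-1, Mul(Add(-5, 1), Pow(Add(w, -1), -1)))) = Add(8, Mul(-1, Mul(-4, Pow(Add(-1, w), -1)))) = Add(8, Mul(4, Pow(Add(-1, w), -1))))
c = 123019 (c = Add(-5, Mul(-1, -123024)) = Add(-5, 123024) = 123019)
Add(Mul(-28351, Pow(Function('u')(Function('b')(14, 9), Function('k')(-5, 3)), -1)), Mul(c, Pow(-27090, -1))) = Add(Mul(-28351, Pow(217, -1)), Mul(123019, Pow(-27090, -1))) = Add(Mul(-28351, Rational(1, 217)), Mul(123019, Rational(-1, 27090))) = Add(Rational(-28351, 217), Rational(-123019, 27090)) = Rational(-113531959, 839790)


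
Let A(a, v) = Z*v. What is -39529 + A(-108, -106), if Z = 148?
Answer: -55217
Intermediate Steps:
A(a, v) = 148*v
-39529 + A(-108, -106) = -39529 + 148*(-106) = -39529 - 15688 = -55217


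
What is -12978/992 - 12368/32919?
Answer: -219745919/16327824 ≈ -13.458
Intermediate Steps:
-12978/992 - 12368/32919 = -12978*1/992 - 12368*1/32919 = -6489/496 - 12368/32919 = -219745919/16327824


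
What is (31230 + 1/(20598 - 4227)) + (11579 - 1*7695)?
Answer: 574851295/16371 ≈ 35114.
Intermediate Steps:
(31230 + 1/(20598 - 4227)) + (11579 - 1*7695) = (31230 + 1/16371) + (11579 - 7695) = (31230 + 1/16371) + 3884 = 511266331/16371 + 3884 = 574851295/16371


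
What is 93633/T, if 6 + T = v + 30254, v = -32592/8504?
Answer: 99531879/32149550 ≈ 3.0959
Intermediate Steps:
v = -4074/1063 (v = -32592*1/8504 = -4074/1063 ≈ -3.8326)
T = 32149550/1063 (T = -6 + (-4074/1063 + 30254) = -6 + 32155928/1063 = 32149550/1063 ≈ 30244.)
93633/T = 93633/(32149550/1063) = 93633*(1063/32149550) = 99531879/32149550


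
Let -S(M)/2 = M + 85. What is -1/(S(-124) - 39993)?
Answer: 1/39915 ≈ 2.5053e-5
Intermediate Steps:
S(M) = -170 - 2*M (S(M) = -2*(M + 85) = -2*(85 + M) = -170 - 2*M)
-1/(S(-124) - 39993) = -1/((-170 - 2*(-124)) - 39993) = -1/((-170 + 248) - 39993) = -1/(78 - 39993) = -1/(-39915) = -1*(-1/39915) = 1/39915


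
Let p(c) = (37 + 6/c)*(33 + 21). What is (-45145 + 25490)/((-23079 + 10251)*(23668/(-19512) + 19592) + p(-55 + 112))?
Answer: 303610785/3881964129388 ≈ 7.8211e-5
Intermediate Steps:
p(c) = 1998 + 324/c (p(c) = (37 + 6/c)*54 = 1998 + 324/c)
(-45145 + 25490)/((-23079 + 10251)*(23668/(-19512) + 19592) + p(-55 + 112)) = (-45145 + 25490)/((-23079 + 10251)*(23668/(-19512) + 19592) + (1998 + 324/(-55 + 112))) = -19655/(-12828*(23668*(-1/19512) + 19592) + (1998 + 324/57)) = -19655/(-12828*(-5917/4878 + 19592) + (1998 + 324*(1/57))) = -19655/(-12828*95563859/4878 + (1998 + 108/19)) = -19655/(-204315530542/813 + 38070/19) = -19655/(-3881964129388/15447) = -19655*(-15447/3881964129388) = 303610785/3881964129388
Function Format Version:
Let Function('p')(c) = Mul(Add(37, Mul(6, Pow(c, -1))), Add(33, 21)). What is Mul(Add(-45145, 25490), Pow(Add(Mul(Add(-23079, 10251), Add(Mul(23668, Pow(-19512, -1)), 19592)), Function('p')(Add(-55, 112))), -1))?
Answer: Rational(303610785, 3881964129388) ≈ 7.8211e-5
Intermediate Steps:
Function('p')(c) = Add(1998, Mul(324, Pow(c, -1))) (Function('p')(c) = Mul(Add(37, Mul(6, Pow(c, -1))), 54) = Add(1998, Mul(324, Pow(c, -1))))
Mul(Add(-45145, 25490), Pow(Add(Mul(Add(-23079, 10251), Add(Mul(23668, Pow(-19512, -1)), 19592)), Function('p')(Add(-55, 112))), -1)) = Mul(Add(-45145, 25490), Pow(Add(Mul(Add(-23079, 10251), Add(Mul(23668, Pow(-19512, -1)), 19592)), Add(1998, Mul(324, Pow(Add(-55, 112), -1)))), -1)) = Mul(-19655, Pow(Add(Mul(-12828, Add(Mul(23668, Rational(-1, 19512)), 19592)), Add(1998, Mul(324, Pow(57, -1)))), -1)) = Mul(-19655, Pow(Add(Mul(-12828, Add(Rational(-5917, 4878), 19592)), Add(1998, Mul(324, Rational(1, 57)))), -1)) = Mul(-19655, Pow(Add(Mul(-12828, Rational(95563859, 4878)), Add(1998, Rational(108, 19))), -1)) = Mul(-19655, Pow(Add(Rational(-204315530542, 813), Rational(38070, 19)), -1)) = Mul(-19655, Pow(Rational(-3881964129388, 15447), -1)) = Mul(-19655, Rational(-15447, 3881964129388)) = Rational(303610785, 3881964129388)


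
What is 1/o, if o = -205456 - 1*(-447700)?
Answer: 1/242244 ≈ 4.1281e-6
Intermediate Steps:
o = 242244 (o = -205456 + 447700 = 242244)
1/o = 1/242244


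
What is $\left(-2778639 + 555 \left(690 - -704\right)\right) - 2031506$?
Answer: $-4036475$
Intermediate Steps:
$\left(-2778639 + 555 \left(690 - -704\right)\right) - 2031506 = \left(-2778639 + 555 \left(690 + 704\right)\right) - 2031506 = \left(-2778639 + 555 \cdot 1394\right) - 2031506 = \left(-2778639 + 773670\right) - 2031506 = -2004969 - 2031506 = -4036475$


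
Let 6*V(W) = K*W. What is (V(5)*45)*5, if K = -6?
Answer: -1125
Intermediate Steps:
V(W) = -W (V(W) = (-6*W)/6 = -W)
(V(5)*45)*5 = (-1*5*45)*5 = -5*45*5 = -225*5 = -1125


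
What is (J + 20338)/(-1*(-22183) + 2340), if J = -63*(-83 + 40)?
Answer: 23047/24523 ≈ 0.93981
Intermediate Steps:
J = 2709 (J = -63*(-43) = 2709)
(J + 20338)/(-1*(-22183) + 2340) = (2709 + 20338)/(-1*(-22183) + 2340) = 23047/(22183 + 2340) = 23047/24523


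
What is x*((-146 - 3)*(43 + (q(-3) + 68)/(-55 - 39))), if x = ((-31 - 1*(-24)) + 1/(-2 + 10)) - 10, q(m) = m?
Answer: 79997355/752 ≈ 1.0638e+5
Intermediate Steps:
x = -135/8 (x = ((-31 + 24) + 1/8) - 10 = (-7 + ⅛) - 10 = -55/8 - 10 = -135/8 ≈ -16.875)
x*((-146 - 3)*(43 + (q(-3) + 68)/(-55 - 39))) = -135*(-146 - 3)*(43 + (-3 + 68)/(-55 - 39))/8 = -(-20115)*(43 + 65/(-94))/8 = -(-20115)*(43 + 65*(-1/94))/8 = -(-20115)*(43 - 65/94)/8 = -(-20115)*3977/(8*94) = -135/8*(-592573/94) = 79997355/752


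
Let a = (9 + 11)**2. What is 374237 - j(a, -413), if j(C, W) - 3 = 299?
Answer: 373935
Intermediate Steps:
a = 400 (a = 20**2 = 400)
j(C, W) = 302 (j(C, W) = 3 + 299 = 302)
374237 - j(a, -413) = 374237 - 1*302 = 374237 - 302 = 373935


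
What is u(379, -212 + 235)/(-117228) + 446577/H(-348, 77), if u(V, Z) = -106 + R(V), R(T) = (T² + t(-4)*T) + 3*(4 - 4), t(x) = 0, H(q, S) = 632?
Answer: 4355051203/6174008 ≈ 705.38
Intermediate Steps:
R(T) = T² (R(T) = (T² + 0*T) + 3*(4 - 4) = (T² + 0) + 3*0 = T² + 0 = T²)
u(V, Z) = -106 + V²
u(379, -212 + 235)/(-117228) + 446577/H(-348, 77) = (-106 + 379²)/(-117228) + 446577/632 = (-106 + 143641)*(-1/117228) + 446577*(1/632) = 143535*(-1/117228) + 446577/632 = -47845/39076 + 446577/632 = 4355051203/6174008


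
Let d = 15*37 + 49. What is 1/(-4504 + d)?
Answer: -1/3900 ≈ -0.00025641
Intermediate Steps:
d = 604 (d = 555 + 49 = 604)
1/(-4504 + d) = 1/(-4504 + 604) = 1/(-3900) = -1/3900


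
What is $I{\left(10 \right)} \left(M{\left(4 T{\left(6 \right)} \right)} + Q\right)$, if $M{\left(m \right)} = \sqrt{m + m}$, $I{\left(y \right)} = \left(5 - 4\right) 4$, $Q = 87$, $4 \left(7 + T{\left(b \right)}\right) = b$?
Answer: $348 + 8 i \sqrt{11} \approx 348.0 + 26.533 i$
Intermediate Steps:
$T{\left(b \right)} = -7 + \frac{b}{4}$
$I{\left(y \right)} = 4$ ($I{\left(y \right)} = \left(5 - 4\right) 4 = 1 \cdot 4 = 4$)
$M{\left(m \right)} = \sqrt{2} \sqrt{m}$ ($M{\left(m \right)} = \sqrt{2 m} = \sqrt{2} \sqrt{m}$)
$I{\left(10 \right)} \left(M{\left(4 T{\left(6 \right)} \right)} + Q\right) = 4 \left(\sqrt{2} \sqrt{4 \left(-7 + \frac{1}{4} \cdot 6\right)} + 87\right) = 4 \left(\sqrt{2} \sqrt{4 \left(-7 + \frac{3}{2}\right)} + 87\right) = 4 \left(\sqrt{2} \sqrt{4 \left(- \frac{11}{2}\right)} + 87\right) = 4 \left(\sqrt{2} \sqrt{-22} + 87\right) = 4 \left(\sqrt{2} i \sqrt{22} + 87\right) = 4 \left(2 i \sqrt{11} + 87\right) = 4 \left(87 + 2 i \sqrt{11}\right) = 348 + 8 i \sqrt{11}$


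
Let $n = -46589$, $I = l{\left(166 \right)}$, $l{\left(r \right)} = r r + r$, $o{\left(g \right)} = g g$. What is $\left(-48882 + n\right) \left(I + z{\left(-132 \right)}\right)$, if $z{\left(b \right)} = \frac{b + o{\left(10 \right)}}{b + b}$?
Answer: $- \frac{87339734930}{33} \approx -2.6467 \cdot 10^{9}$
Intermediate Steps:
$o{\left(g \right)} = g^{2}$
$z{\left(b \right)} = \frac{100 + b}{2 b}$ ($z{\left(b \right)} = \frac{b + 10^{2}}{b + b} = \frac{b + 100}{2 b} = \left(100 + b\right) \frac{1}{2 b} = \frac{100 + b}{2 b}$)
$l{\left(r \right)} = r + r^{2}$ ($l{\left(r \right)} = r^{2} + r = r + r^{2}$)
$I = 27722$ ($I = 166 \left(1 + 166\right) = 166 \cdot 167 = 27722$)
$\left(-48882 + n\right) \left(I + z{\left(-132 \right)}\right) = \left(-48882 - 46589\right) \left(27722 + \frac{100 - 132}{2 \left(-132\right)}\right) = - 95471 \left(27722 + \frac{1}{2} \left(- \frac{1}{132}\right) \left(-32\right)\right) = - 95471 \left(27722 + \frac{4}{33}\right) = \left(-95471\right) \frac{914830}{33} = - \frac{87339734930}{33}$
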